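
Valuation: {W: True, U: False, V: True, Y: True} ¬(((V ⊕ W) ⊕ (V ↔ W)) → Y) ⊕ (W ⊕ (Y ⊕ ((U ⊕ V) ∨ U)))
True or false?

True

Substituting W=True, U=False, V=True, Y=True:
V ⊕ W = True ⊕ True = False
V ↔ W = True ↔ True = True
(V ⊕ W) ⊕ (V ↔ W) = False ⊕ True = True
((V ⊕ W) ⊕ (V ↔ W)) → Y = True → True = True
¬(((V ⊕ W) ⊕ (V ↔ W)) → Y) = ¬True = False
U ⊕ V = False ⊕ True = True
(U ⊕ V) ∨ U = True ∨ False = True
Y ⊕ ((U ⊕ V) ∨ U) = True ⊕ True = False
W ⊕ (Y ⊕ ((U ⊕ V) ∨ U)) = True ⊕ False = True
¬(((V ⊕ W) ⊕ (V ↔ W)) → Y) ⊕ (W ⊕ (Y ⊕ ((U ⊕ V) ∨ U))) = False ⊕ True = True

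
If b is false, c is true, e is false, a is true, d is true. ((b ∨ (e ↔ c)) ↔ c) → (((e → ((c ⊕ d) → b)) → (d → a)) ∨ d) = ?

e ↔ c = F ↔ T = F
b ∨ (e ↔ c) = F ∨ F = F
(b ∨ (e ↔ c)) ↔ c = F ↔ T = F
c ⊕ d = T ⊕ T = F
(c ⊕ d) → b = F → F = T
e → ((c ⊕ d) → b) = F → T = T
d → a = T → T = T
(e → ((c ⊕ d) → b)) → (d → a) = T → T = T
((e → ((c ⊕ d) → b)) → (d → a)) ∨ d = T ∨ T = T
((b ∨ (e ↔ c)) ↔ c) → (((e → ((c ⊕ d) → b)) → (d → a)) ∨ d) = F → T = T

T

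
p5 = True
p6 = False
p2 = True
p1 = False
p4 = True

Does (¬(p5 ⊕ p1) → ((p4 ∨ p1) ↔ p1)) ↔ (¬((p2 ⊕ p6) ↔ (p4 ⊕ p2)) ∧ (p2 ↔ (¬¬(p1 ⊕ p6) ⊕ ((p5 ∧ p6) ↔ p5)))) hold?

Substituting p5=True, p6=False, p2=True, p1=False, p4=True:
p5 ⊕ p1 = True ⊕ False = True
¬(p5 ⊕ p1) = ¬True = False
p4 ∨ p1 = True ∨ False = True
(p4 ∨ p1) ↔ p1 = True ↔ False = False
¬(p5 ⊕ p1) → ((p4 ∨ p1) ↔ p1) = False → False = True
p2 ⊕ p6 = True ⊕ False = True
p4 ⊕ p2 = True ⊕ True = False
(p2 ⊕ p6) ↔ (p4 ⊕ p2) = True ↔ False = False
¬((p2 ⊕ p6) ↔ (p4 ⊕ p2)) = ¬False = True
p1 ⊕ p6 = False ⊕ False = False
¬(p1 ⊕ p6) = ¬False = True
¬¬(p1 ⊕ p6) = ¬True = False
p5 ∧ p6 = True ∧ False = False
(p5 ∧ p6) ↔ p5 = False ↔ True = False
¬¬(p1 ⊕ p6) ⊕ ((p5 ∧ p6) ↔ p5) = False ⊕ False = False
p2 ↔ (¬¬(p1 ⊕ p6) ⊕ ((p5 ∧ p6) ↔ p5)) = True ↔ False = False
¬((p2 ⊕ p6) ↔ (p4 ⊕ p2)) ∧ (p2 ↔ (¬¬(p1 ⊕ p6) ⊕ ((p5 ∧ p6) ↔ p5))) = True ∧ False = False
(¬(p5 ⊕ p1) → ((p4 ∨ p1) ↔ p1)) ↔ (¬((p2 ⊕ p6) ↔ (p4 ⊕ p2)) ∧ (p2 ↔ (¬¬(p1 ⊕ p6) ⊕ ((p5 ∧ p6) ↔ p5)))) = True ↔ False = False

False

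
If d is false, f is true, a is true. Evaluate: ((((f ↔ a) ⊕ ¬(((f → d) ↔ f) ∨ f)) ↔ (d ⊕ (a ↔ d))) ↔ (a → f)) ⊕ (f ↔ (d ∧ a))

F

Substituting d=F, f=T, a=T:
f ↔ a = T ↔ T = T
f → d = T → F = F
(f → d) ↔ f = F ↔ T = F
((f → d) ↔ f) ∨ f = F ∨ T = T
¬(((f → d) ↔ f) ∨ f) = ¬T = F
(f ↔ a) ⊕ ¬(((f → d) ↔ f) ∨ f) = T ⊕ F = T
a ↔ d = T ↔ F = F
d ⊕ (a ↔ d) = F ⊕ F = F
((f ↔ a) ⊕ ¬(((f → d) ↔ f) ∨ f)) ↔ (d ⊕ (a ↔ d)) = T ↔ F = F
a → f = T → T = T
(((f ↔ a) ⊕ ¬(((f → d) ↔ f) ∨ f)) ↔ (d ⊕ (a ↔ d))) ↔ (a → f) = F ↔ T = F
d ∧ a = F ∧ T = F
f ↔ (d ∧ a) = T ↔ F = F
((((f ↔ a) ⊕ ¬(((f → d) ↔ f) ∨ f)) ↔ (d ⊕ (a ↔ d))) ↔ (a → f)) ⊕ (f ↔ (d ∧ a)) = F ⊕ F = F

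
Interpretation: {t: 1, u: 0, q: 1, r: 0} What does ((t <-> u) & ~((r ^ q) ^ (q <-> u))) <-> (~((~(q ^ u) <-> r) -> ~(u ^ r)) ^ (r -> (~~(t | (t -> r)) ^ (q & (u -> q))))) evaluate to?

Substituting t=1, u=0, q=1, r=0:
t <-> u = 1 <-> 0 = 0
r ^ q = 0 ^ 1 = 1
q <-> u = 1 <-> 0 = 0
(r ^ q) ^ (q <-> u) = 1 ^ 0 = 1
~((r ^ q) ^ (q <-> u)) = ~1 = 0
(t <-> u) & ~((r ^ q) ^ (q <-> u)) = 0 & 0 = 0
q ^ u = 1 ^ 0 = 1
~(q ^ u) = ~1 = 0
~(q ^ u) <-> r = 0 <-> 0 = 1
u ^ r = 0 ^ 0 = 0
~(u ^ r) = ~0 = 1
(~(q ^ u) <-> r) -> ~(u ^ r) = 1 -> 1 = 1
~((~(q ^ u) <-> r) -> ~(u ^ r)) = ~1 = 0
t -> r = 1 -> 0 = 0
t | (t -> r) = 1 | 0 = 1
~(t | (t -> r)) = ~1 = 0
~~(t | (t -> r)) = ~0 = 1
u -> q = 0 -> 1 = 1
q & (u -> q) = 1 & 1 = 1
~~(t | (t -> r)) ^ (q & (u -> q)) = 1 ^ 1 = 0
r -> (~~(t | (t -> r)) ^ (q & (u -> q))) = 0 -> 0 = 1
~((~(q ^ u) <-> r) -> ~(u ^ r)) ^ (r -> (~~(t | (t -> r)) ^ (q & (u -> q)))) = 0 ^ 1 = 1
((t <-> u) & ~((r ^ q) ^ (q <-> u))) <-> (~((~(q ^ u) <-> r) -> ~(u ^ r)) ^ (r -> (~~(t | (t -> r)) ^ (q & (u -> q))))) = 0 <-> 1 = 0

0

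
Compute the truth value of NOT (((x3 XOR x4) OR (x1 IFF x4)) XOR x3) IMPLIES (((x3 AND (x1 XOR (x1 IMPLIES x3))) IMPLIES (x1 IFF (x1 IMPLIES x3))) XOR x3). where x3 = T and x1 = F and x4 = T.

x3 XOR x4 = T XOR T = F
x1 IFF x4 = F IFF T = F
(x3 XOR x4) OR (x1 IFF x4) = F OR F = F
((x3 XOR x4) OR (x1 IFF x4)) XOR x3 = F XOR T = T
NOT (((x3 XOR x4) OR (x1 IFF x4)) XOR x3) = NOT T = F
x1 IMPLIES x3 = F IMPLIES T = T
x1 XOR (x1 IMPLIES x3) = F XOR T = T
x3 AND (x1 XOR (x1 IMPLIES x3)) = T AND T = T
x1 IMPLIES x3 = F IMPLIES T = T
x1 IFF (x1 IMPLIES x3) = F IFF T = F
(x3 AND (x1 XOR (x1 IMPLIES x3))) IMPLIES (x1 IFF (x1 IMPLIES x3)) = T IMPLIES F = F
((x3 AND (x1 XOR (x1 IMPLIES x3))) IMPLIES (x1 IFF (x1 IMPLIES x3))) XOR x3 = F XOR T = T
NOT (((x3 XOR x4) OR (x1 IFF x4)) XOR x3) IMPLIES (((x3 AND (x1 XOR (x1 IMPLIES x3))) IMPLIES (x1 IFF (x1 IMPLIES x3))) XOR x3) = F IMPLIES T = T

T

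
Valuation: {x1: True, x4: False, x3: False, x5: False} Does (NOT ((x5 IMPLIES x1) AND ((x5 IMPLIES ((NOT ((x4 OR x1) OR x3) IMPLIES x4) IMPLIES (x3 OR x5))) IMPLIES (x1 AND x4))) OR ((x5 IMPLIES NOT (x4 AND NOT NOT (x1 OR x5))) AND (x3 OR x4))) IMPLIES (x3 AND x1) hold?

False

Substituting x1=True, x4=False, x3=False, x5=False:
x5 IMPLIES x1 = False IMPLIES True = True
x4 OR x1 = False OR True = True
(x4 OR x1) OR x3 = True OR False = True
NOT ((x4 OR x1) OR x3) = NOT True = False
NOT ((x4 OR x1) OR x3) IMPLIES x4 = False IMPLIES False = True
x3 OR x5 = False OR False = False
(NOT ((x4 OR x1) OR x3) IMPLIES x4) IMPLIES (x3 OR x5) = True IMPLIES False = False
x5 IMPLIES ((NOT ((x4 OR x1) OR x3) IMPLIES x4) IMPLIES (x3 OR x5)) = False IMPLIES False = True
x1 AND x4 = True AND False = False
(x5 IMPLIES ((NOT ((x4 OR x1) OR x3) IMPLIES x4) IMPLIES (x3 OR x5))) IMPLIES (x1 AND x4) = True IMPLIES False = False
(x5 IMPLIES x1) AND ((x5 IMPLIES ((NOT ((x4 OR x1) OR x3) IMPLIES x4) IMPLIES (x3 OR x5))) IMPLIES (x1 AND x4)) = True AND False = False
NOT ((x5 IMPLIES x1) AND ((x5 IMPLIES ((NOT ((x4 OR x1) OR x3) IMPLIES x4) IMPLIES (x3 OR x5))) IMPLIES (x1 AND x4))) = NOT False = True
x1 OR x5 = True OR False = True
NOT (x1 OR x5) = NOT True = False
NOT NOT (x1 OR x5) = NOT False = True
x4 AND NOT NOT (x1 OR x5) = False AND True = False
NOT (x4 AND NOT NOT (x1 OR x5)) = NOT False = True
x5 IMPLIES NOT (x4 AND NOT NOT (x1 OR x5)) = False IMPLIES True = True
x3 OR x4 = False OR False = False
(x5 IMPLIES NOT (x4 AND NOT NOT (x1 OR x5))) AND (x3 OR x4) = True AND False = False
NOT ((x5 IMPLIES x1) AND ((x5 IMPLIES ((NOT ((x4 OR x1) OR x3) IMPLIES x4) IMPLIES (x3 OR x5))) IMPLIES (x1 AND x4))) OR ((x5 IMPLIES NOT (x4 AND NOT NOT (x1 OR x5))) AND (x3 OR x4)) = True OR False = True
x3 AND x1 = False AND True = False
(NOT ((x5 IMPLIES x1) AND ((x5 IMPLIES ((NOT ((x4 OR x1) OR x3) IMPLIES x4) IMPLIES (x3 OR x5))) IMPLIES (x1 AND x4))) OR ((x5 IMPLIES NOT (x4 AND NOT NOT (x1 OR x5))) AND (x3 OR x4))) IMPLIES (x3 AND x1) = True IMPLIES False = False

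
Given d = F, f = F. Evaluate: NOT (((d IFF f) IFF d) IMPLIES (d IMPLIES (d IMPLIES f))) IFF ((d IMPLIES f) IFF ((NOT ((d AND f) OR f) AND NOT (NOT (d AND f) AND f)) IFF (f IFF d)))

F

d IFF f = F IFF F = T
(d IFF f) IFF d = T IFF F = F
d IMPLIES f = F IMPLIES F = T
d IMPLIES (d IMPLIES f) = F IMPLIES T = T
((d IFF f) IFF d) IMPLIES (d IMPLIES (d IMPLIES f)) = F IMPLIES T = T
NOT (((d IFF f) IFF d) IMPLIES (d IMPLIES (d IMPLIES f))) = NOT T = F
d IMPLIES f = F IMPLIES F = T
d AND f = F AND F = F
(d AND f) OR f = F OR F = F
NOT ((d AND f) OR f) = NOT F = T
d AND f = F AND F = F
NOT (d AND f) = NOT F = T
NOT (d AND f) AND f = T AND F = F
NOT (NOT (d AND f) AND f) = NOT F = T
NOT ((d AND f) OR f) AND NOT (NOT (d AND f) AND f) = T AND T = T
f IFF d = F IFF F = T
(NOT ((d AND f) OR f) AND NOT (NOT (d AND f) AND f)) IFF (f IFF d) = T IFF T = T
(d IMPLIES f) IFF ((NOT ((d AND f) OR f) AND NOT (NOT (d AND f) AND f)) IFF (f IFF d)) = T IFF T = T
NOT (((d IFF f) IFF d) IMPLIES (d IMPLIES (d IMPLIES f))) IFF ((d IMPLIES f) IFF ((NOT ((d AND f) OR f) AND NOT (NOT (d AND f) AND f)) IFF (f IFF d))) = F IFF T = F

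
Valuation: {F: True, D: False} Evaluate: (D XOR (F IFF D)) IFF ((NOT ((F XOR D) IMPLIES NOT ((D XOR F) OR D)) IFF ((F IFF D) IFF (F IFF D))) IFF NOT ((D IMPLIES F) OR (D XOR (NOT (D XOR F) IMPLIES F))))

F IFF D = True IFF False = False
D XOR (F IFF D) = False XOR False = False
F XOR D = True XOR False = True
D XOR F = False XOR True = True
(D XOR F) OR D = True OR False = True
NOT ((D XOR F) OR D) = NOT True = False
(F XOR D) IMPLIES NOT ((D XOR F) OR D) = True IMPLIES False = False
NOT ((F XOR D) IMPLIES NOT ((D XOR F) OR D)) = NOT False = True
F IFF D = True IFF False = False
F IFF D = True IFF False = False
(F IFF D) IFF (F IFF D) = False IFF False = True
NOT ((F XOR D) IMPLIES NOT ((D XOR F) OR D)) IFF ((F IFF D) IFF (F IFF D)) = True IFF True = True
D IMPLIES F = False IMPLIES True = True
D XOR F = False XOR True = True
NOT (D XOR F) = NOT True = False
NOT (D XOR F) IMPLIES F = False IMPLIES True = True
D XOR (NOT (D XOR F) IMPLIES F) = False XOR True = True
(D IMPLIES F) OR (D XOR (NOT (D XOR F) IMPLIES F)) = True OR True = True
NOT ((D IMPLIES F) OR (D XOR (NOT (D XOR F) IMPLIES F))) = NOT True = False
(NOT ((F XOR D) IMPLIES NOT ((D XOR F) OR D)) IFF ((F IFF D) IFF (F IFF D))) IFF NOT ((D IMPLIES F) OR (D XOR (NOT (D XOR F) IMPLIES F))) = True IFF False = False
(D XOR (F IFF D)) IFF ((NOT ((F XOR D) IMPLIES NOT ((D XOR F) OR D)) IFF ((F IFF D) IFF (F IFF D))) IFF NOT ((D IMPLIES F) OR (D XOR (NOT (D XOR F) IMPLIES F)))) = False IFF False = True

True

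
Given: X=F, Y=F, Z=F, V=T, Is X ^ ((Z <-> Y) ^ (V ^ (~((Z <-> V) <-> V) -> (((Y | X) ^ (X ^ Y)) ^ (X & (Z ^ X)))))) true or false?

F

Substituting X=F, Y=F, Z=F, V=T:
Z <-> Y = F <-> F = T
Z <-> V = F <-> T = F
(Z <-> V) <-> V = F <-> T = F
~((Z <-> V) <-> V) = ~F = T
Y | X = F | F = F
X ^ Y = F ^ F = F
(Y | X) ^ (X ^ Y) = F ^ F = F
Z ^ X = F ^ F = F
X & (Z ^ X) = F & F = F
((Y | X) ^ (X ^ Y)) ^ (X & (Z ^ X)) = F ^ F = F
~((Z <-> V) <-> V) -> (((Y | X) ^ (X ^ Y)) ^ (X & (Z ^ X))) = T -> F = F
V ^ (~((Z <-> V) <-> V) -> (((Y | X) ^ (X ^ Y)) ^ (X & (Z ^ X)))) = T ^ F = T
(Z <-> Y) ^ (V ^ (~((Z <-> V) <-> V) -> (((Y | X) ^ (X ^ Y)) ^ (X & (Z ^ X))))) = T ^ T = F
X ^ ((Z <-> Y) ^ (V ^ (~((Z <-> V) <-> V) -> (((Y | X) ^ (X ^ Y)) ^ (X & (Z ^ X)))))) = F ^ F = F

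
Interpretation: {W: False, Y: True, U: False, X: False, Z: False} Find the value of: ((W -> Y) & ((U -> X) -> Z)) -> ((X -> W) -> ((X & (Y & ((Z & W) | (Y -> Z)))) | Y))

True

W -> Y = False -> True = True
U -> X = False -> False = True
(U -> X) -> Z = True -> False = False
(W -> Y) & ((U -> X) -> Z) = True & False = False
X -> W = False -> False = True
Z & W = False & False = False
Y -> Z = True -> False = False
(Z & W) | (Y -> Z) = False | False = False
Y & ((Z & W) | (Y -> Z)) = True & False = False
X & (Y & ((Z & W) | (Y -> Z))) = False & False = False
(X & (Y & ((Z & W) | (Y -> Z)))) | Y = False | True = True
(X -> W) -> ((X & (Y & ((Z & W) | (Y -> Z)))) | Y) = True -> True = True
((W -> Y) & ((U -> X) -> Z)) -> ((X -> W) -> ((X & (Y & ((Z & W) | (Y -> Z)))) | Y)) = False -> True = True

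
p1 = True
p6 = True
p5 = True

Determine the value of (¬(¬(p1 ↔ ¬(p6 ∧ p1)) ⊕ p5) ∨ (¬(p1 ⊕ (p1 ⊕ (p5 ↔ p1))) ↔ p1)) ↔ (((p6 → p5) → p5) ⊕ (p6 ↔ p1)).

p6 ∧ p1 = True ∧ True = True
¬(p6 ∧ p1) = ¬True = False
p1 ↔ ¬(p6 ∧ p1) = True ↔ False = False
¬(p1 ↔ ¬(p6 ∧ p1)) = ¬False = True
¬(p1 ↔ ¬(p6 ∧ p1)) ⊕ p5 = True ⊕ True = False
¬(¬(p1 ↔ ¬(p6 ∧ p1)) ⊕ p5) = ¬False = True
p5 ↔ p1 = True ↔ True = True
p1 ⊕ (p5 ↔ p1) = True ⊕ True = False
p1 ⊕ (p1 ⊕ (p5 ↔ p1)) = True ⊕ False = True
¬(p1 ⊕ (p1 ⊕ (p5 ↔ p1))) = ¬True = False
¬(p1 ⊕ (p1 ⊕ (p5 ↔ p1))) ↔ p1 = False ↔ True = False
¬(¬(p1 ↔ ¬(p6 ∧ p1)) ⊕ p5) ∨ (¬(p1 ⊕ (p1 ⊕ (p5 ↔ p1))) ↔ p1) = True ∨ False = True
p6 → p5 = True → True = True
(p6 → p5) → p5 = True → True = True
p6 ↔ p1 = True ↔ True = True
((p6 → p5) → p5) ⊕ (p6 ↔ p1) = True ⊕ True = False
(¬(¬(p1 ↔ ¬(p6 ∧ p1)) ⊕ p5) ∨ (¬(p1 ⊕ (p1 ⊕ (p5 ↔ p1))) ↔ p1)) ↔ (((p6 → p5) → p5) ⊕ (p6 ↔ p1)) = True ↔ False = False

False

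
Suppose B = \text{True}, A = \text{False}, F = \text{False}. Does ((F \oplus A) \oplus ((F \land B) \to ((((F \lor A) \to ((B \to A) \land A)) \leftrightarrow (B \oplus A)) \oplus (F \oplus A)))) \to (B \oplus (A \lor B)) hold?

F \oplus A = \text{False} \oplus \text{False} = \text{False}
F \land B = \text{False} \land \text{True} = \text{False}
F \lor A = \text{False} \lor \text{False} = \text{False}
B \to A = \text{True} \to \text{False} = \text{False}
(B \to A) \land A = \text{False} \land \text{False} = \text{False}
(F \lor A) \to ((B \to A) \land A) = \text{False} \to \text{False} = \text{True}
B \oplus A = \text{True} \oplus \text{False} = \text{True}
((F \lor A) \to ((B \to A) \land A)) \leftrightarrow (B \oplus A) = \text{True} \leftrightarrow \text{True} = \text{True}
F \oplus A = \text{False} \oplus \text{False} = \text{False}
(((F \lor A) \to ((B \to A) \land A)) \leftrightarrow (B \oplus A)) \oplus (F \oplus A) = \text{True} \oplus \text{False} = \text{True}
(F \land B) \to ((((F \lor A) \to ((B \to A) \land A)) \leftrightarrow (B \oplus A)) \oplus (F \oplus A)) = \text{False} \to \text{True} = \text{True}
(F \oplus A) \oplus ((F \land B) \to ((((F \lor A) \to ((B \to A) \land A)) \leftrightarrow (B \oplus A)) \oplus (F \oplus A))) = \text{False} \oplus \text{True} = \text{True}
A \lor B = \text{False} \lor \text{True} = \text{True}
B \oplus (A \lor B) = \text{True} \oplus \text{True} = \text{False}
((F \oplus A) \oplus ((F \land B) \to ((((F \lor A) \to ((B \to A) \land A)) \leftrightarrow (B \oplus A)) \oplus (F \oplus A)))) \to (B \oplus (A \lor B)) = \text{True} \to \text{False} = \text{False}

\text{False}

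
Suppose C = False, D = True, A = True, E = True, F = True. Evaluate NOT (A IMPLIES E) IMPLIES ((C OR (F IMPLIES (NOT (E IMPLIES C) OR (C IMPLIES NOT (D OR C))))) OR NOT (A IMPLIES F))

True

A IMPLIES E = True IMPLIES True = True
NOT (A IMPLIES E) = NOT True = False
E IMPLIES C = True IMPLIES False = False
NOT (E IMPLIES C) = NOT False = True
D OR C = True OR False = True
NOT (D OR C) = NOT True = False
C IMPLIES NOT (D OR C) = False IMPLIES False = True
NOT (E IMPLIES C) OR (C IMPLIES NOT (D OR C)) = True OR True = True
F IMPLIES (NOT (E IMPLIES C) OR (C IMPLIES NOT (D OR C))) = True IMPLIES True = True
C OR (F IMPLIES (NOT (E IMPLIES C) OR (C IMPLIES NOT (D OR C)))) = False OR True = True
A IMPLIES F = True IMPLIES True = True
NOT (A IMPLIES F) = NOT True = False
(C OR (F IMPLIES (NOT (E IMPLIES C) OR (C IMPLIES NOT (D OR C))))) OR NOT (A IMPLIES F) = True OR False = True
NOT (A IMPLIES E) IMPLIES ((C OR (F IMPLIES (NOT (E IMPLIES C) OR (C IMPLIES NOT (D OR C))))) OR NOT (A IMPLIES F)) = False IMPLIES True = True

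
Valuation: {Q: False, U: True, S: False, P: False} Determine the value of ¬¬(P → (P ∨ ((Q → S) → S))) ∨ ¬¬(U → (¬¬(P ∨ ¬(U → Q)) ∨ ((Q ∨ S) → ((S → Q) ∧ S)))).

True

Substituting Q=False, U=True, S=False, P=False:
Q → S = False → False = True
(Q → S) → S = True → False = False
P ∨ ((Q → S) → S) = False ∨ False = False
P → (P ∨ ((Q → S) → S)) = False → False = True
¬(P → (P ∨ ((Q → S) → S))) = ¬True = False
¬¬(P → (P ∨ ((Q → S) → S))) = ¬False = True
U → Q = True → False = False
¬(U → Q) = ¬False = True
P ∨ ¬(U → Q) = False ∨ True = True
¬(P ∨ ¬(U → Q)) = ¬True = False
¬¬(P ∨ ¬(U → Q)) = ¬False = True
Q ∨ S = False ∨ False = False
S → Q = False → False = True
(S → Q) ∧ S = True ∧ False = False
(Q ∨ S) → ((S → Q) ∧ S) = False → False = True
¬¬(P ∨ ¬(U → Q)) ∨ ((Q ∨ S) → ((S → Q) ∧ S)) = True ∨ True = True
U → (¬¬(P ∨ ¬(U → Q)) ∨ ((Q ∨ S) → ((S → Q) ∧ S))) = True → True = True
¬(U → (¬¬(P ∨ ¬(U → Q)) ∨ ((Q ∨ S) → ((S → Q) ∧ S)))) = ¬True = False
¬¬(U → (¬¬(P ∨ ¬(U → Q)) ∨ ((Q ∨ S) → ((S → Q) ∧ S)))) = ¬False = True
¬¬(P → (P ∨ ((Q → S) → S))) ∨ ¬¬(U → (¬¬(P ∨ ¬(U → Q)) ∨ ((Q ∨ S) → ((S → Q) ∧ S)))) = True ∨ True = True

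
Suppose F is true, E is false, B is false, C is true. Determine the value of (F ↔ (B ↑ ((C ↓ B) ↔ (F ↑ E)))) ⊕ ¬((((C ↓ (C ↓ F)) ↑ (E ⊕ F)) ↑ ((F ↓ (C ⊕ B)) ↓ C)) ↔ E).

C ↓ B = True ↓ False = False
F ↑ E = True ↑ False = True
(C ↓ B) ↔ (F ↑ E) = False ↔ True = False
B ↑ ((C ↓ B) ↔ (F ↑ E)) = False ↑ False = True
F ↔ (B ↑ ((C ↓ B) ↔ (F ↑ E))) = True ↔ True = True
C ↓ F = True ↓ True = False
C ↓ (C ↓ F) = True ↓ False = False
E ⊕ F = False ⊕ True = True
(C ↓ (C ↓ F)) ↑ (E ⊕ F) = False ↑ True = True
C ⊕ B = True ⊕ False = True
F ↓ (C ⊕ B) = True ↓ True = False
(F ↓ (C ⊕ B)) ↓ C = False ↓ True = False
((C ↓ (C ↓ F)) ↑ (E ⊕ F)) ↑ ((F ↓ (C ⊕ B)) ↓ C) = True ↑ False = True
(((C ↓ (C ↓ F)) ↑ (E ⊕ F)) ↑ ((F ↓ (C ⊕ B)) ↓ C)) ↔ E = True ↔ False = False
¬((((C ↓ (C ↓ F)) ↑ (E ⊕ F)) ↑ ((F ↓ (C ⊕ B)) ↓ C)) ↔ E) = ¬False = True
(F ↔ (B ↑ ((C ↓ B) ↔ (F ↑ E)))) ⊕ ¬((((C ↓ (C ↓ F)) ↑ (E ⊕ F)) ↑ ((F ↓ (C ⊕ B)) ↓ C)) ↔ E) = True ⊕ True = False

False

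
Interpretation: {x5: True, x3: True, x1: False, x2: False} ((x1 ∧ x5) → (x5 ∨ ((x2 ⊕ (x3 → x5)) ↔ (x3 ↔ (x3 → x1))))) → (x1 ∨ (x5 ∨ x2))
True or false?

True

Substituting x5=True, x3=True, x1=False, x2=False:
x1 ∧ x5 = False ∧ True = False
x3 → x5 = True → True = True
x2 ⊕ (x3 → x5) = False ⊕ True = True
x3 → x1 = True → False = False
x3 ↔ (x3 → x1) = True ↔ False = False
(x2 ⊕ (x3 → x5)) ↔ (x3 ↔ (x3 → x1)) = True ↔ False = False
x5 ∨ ((x2 ⊕ (x3 → x5)) ↔ (x3 ↔ (x3 → x1))) = True ∨ False = True
(x1 ∧ x5) → (x5 ∨ ((x2 ⊕ (x3 → x5)) ↔ (x3 ↔ (x3 → x1)))) = False → True = True
x5 ∨ x2 = True ∨ False = True
x1 ∨ (x5 ∨ x2) = False ∨ True = True
((x1 ∧ x5) → (x5 ∨ ((x2 ⊕ (x3 → x5)) ↔ (x3 ↔ (x3 → x1))))) → (x1 ∨ (x5 ∨ x2)) = True → True = True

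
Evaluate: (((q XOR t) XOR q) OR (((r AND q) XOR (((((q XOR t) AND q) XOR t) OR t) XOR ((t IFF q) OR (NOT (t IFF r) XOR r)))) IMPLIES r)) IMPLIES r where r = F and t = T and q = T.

F

q XOR t = T XOR T = F
(q XOR t) XOR q = F XOR T = T
r AND q = F AND T = F
q XOR t = T XOR T = F
(q XOR t) AND q = F AND T = F
((q XOR t) AND q) XOR t = F XOR T = T
(((q XOR t) AND q) XOR t) OR t = T OR T = T
t IFF q = T IFF T = T
t IFF r = T IFF F = F
NOT (t IFF r) = NOT F = T
NOT (t IFF r) XOR r = T XOR F = T
(t IFF q) OR (NOT (t IFF r) XOR r) = T OR T = T
((((q XOR t) AND q) XOR t) OR t) XOR ((t IFF q) OR (NOT (t IFF r) XOR r)) = T XOR T = F
(r AND q) XOR (((((q XOR t) AND q) XOR t) OR t) XOR ((t IFF q) OR (NOT (t IFF r) XOR r))) = F XOR F = F
((r AND q) XOR (((((q XOR t) AND q) XOR t) OR t) XOR ((t IFF q) OR (NOT (t IFF r) XOR r)))) IMPLIES r = F IMPLIES F = T
((q XOR t) XOR q) OR (((r AND q) XOR (((((q XOR t) AND q) XOR t) OR t) XOR ((t IFF q) OR (NOT (t IFF r) XOR r)))) IMPLIES r) = T OR T = T
(((q XOR t) XOR q) OR (((r AND q) XOR (((((q XOR t) AND q) XOR t) OR t) XOR ((t IFF q) OR (NOT (t IFF r) XOR r)))) IMPLIES r)) IMPLIES r = T IMPLIES F = F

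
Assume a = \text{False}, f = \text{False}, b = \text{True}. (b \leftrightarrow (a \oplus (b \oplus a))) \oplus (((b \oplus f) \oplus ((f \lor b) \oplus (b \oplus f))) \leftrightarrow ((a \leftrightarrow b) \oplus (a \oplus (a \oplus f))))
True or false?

\text{True}

b \oplus a = \text{True} \oplus \text{False} = \text{True}
a \oplus (b \oplus a) = \text{False} \oplus \text{True} = \text{True}
b \leftrightarrow (a \oplus (b \oplus a)) = \text{True} \leftrightarrow \text{True} = \text{True}
b \oplus f = \text{True} \oplus \text{False} = \text{True}
f \lor b = \text{False} \lor \text{True} = \text{True}
b \oplus f = \text{True} \oplus \text{False} = \text{True}
(f \lor b) \oplus (b \oplus f) = \text{True} \oplus \text{True} = \text{False}
(b \oplus f) \oplus ((f \lor b) \oplus (b \oplus f)) = \text{True} \oplus \text{False} = \text{True}
a \leftrightarrow b = \text{False} \leftrightarrow \text{True} = \text{False}
a \oplus f = \text{False} \oplus \text{False} = \text{False}
a \oplus (a \oplus f) = \text{False} \oplus \text{False} = \text{False}
(a \leftrightarrow b) \oplus (a \oplus (a \oplus f)) = \text{False} \oplus \text{False} = \text{False}
((b \oplus f) \oplus ((f \lor b) \oplus (b \oplus f))) \leftrightarrow ((a \leftrightarrow b) \oplus (a \oplus (a \oplus f))) = \text{True} \leftrightarrow \text{False} = \text{False}
(b \leftrightarrow (a \oplus (b \oplus a))) \oplus (((b \oplus f) \oplus ((f \lor b) \oplus (b \oplus f))) \leftrightarrow ((a \leftrightarrow b) \oplus (a \oplus (a \oplus f)))) = \text{True} \oplus \text{False} = \text{True}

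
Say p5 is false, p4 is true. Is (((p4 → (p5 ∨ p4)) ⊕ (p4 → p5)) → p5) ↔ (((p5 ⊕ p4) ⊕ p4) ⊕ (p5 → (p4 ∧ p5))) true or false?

Substituting p5=False, p4=True:
p5 ∨ p4 = False ∨ True = True
p4 → (p5 ∨ p4) = True → True = True
p4 → p5 = True → False = False
(p4 → (p5 ∨ p4)) ⊕ (p4 → p5) = True ⊕ False = True
((p4 → (p5 ∨ p4)) ⊕ (p4 → p5)) → p5 = True → False = False
p5 ⊕ p4 = False ⊕ True = True
(p5 ⊕ p4) ⊕ p4 = True ⊕ True = False
p4 ∧ p5 = True ∧ False = False
p5 → (p4 ∧ p5) = False → False = True
((p5 ⊕ p4) ⊕ p4) ⊕ (p5 → (p4 ∧ p5)) = False ⊕ True = True
(((p4 → (p5 ∨ p4)) ⊕ (p4 → p5)) → p5) ↔ (((p5 ⊕ p4) ⊕ p4) ⊕ (p5 → (p4 ∧ p5))) = False ↔ True = False

False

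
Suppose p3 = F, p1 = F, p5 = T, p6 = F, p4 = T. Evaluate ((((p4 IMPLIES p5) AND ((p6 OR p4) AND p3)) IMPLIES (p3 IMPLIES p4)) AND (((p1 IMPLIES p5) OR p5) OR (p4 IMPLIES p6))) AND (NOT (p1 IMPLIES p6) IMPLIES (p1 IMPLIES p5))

T

Substituting p3=F, p1=F, p5=T, p6=F, p4=T:
p4 IMPLIES p5 = T IMPLIES T = T
p6 OR p4 = F OR T = T
(p6 OR p4) AND p3 = T AND F = F
(p4 IMPLIES p5) AND ((p6 OR p4) AND p3) = T AND F = F
p3 IMPLIES p4 = F IMPLIES T = T
((p4 IMPLIES p5) AND ((p6 OR p4) AND p3)) IMPLIES (p3 IMPLIES p4) = F IMPLIES T = T
p1 IMPLIES p5 = F IMPLIES T = T
(p1 IMPLIES p5) OR p5 = T OR T = T
p4 IMPLIES p6 = T IMPLIES F = F
((p1 IMPLIES p5) OR p5) OR (p4 IMPLIES p6) = T OR F = T
(((p4 IMPLIES p5) AND ((p6 OR p4) AND p3)) IMPLIES (p3 IMPLIES p4)) AND (((p1 IMPLIES p5) OR p5) OR (p4 IMPLIES p6)) = T AND T = T
p1 IMPLIES p6 = F IMPLIES F = T
NOT (p1 IMPLIES p6) = NOT T = F
p1 IMPLIES p5 = F IMPLIES T = T
NOT (p1 IMPLIES p6) IMPLIES (p1 IMPLIES p5) = F IMPLIES T = T
((((p4 IMPLIES p5) AND ((p6 OR p4) AND p3)) IMPLIES (p3 IMPLIES p4)) AND (((p1 IMPLIES p5) OR p5) OR (p4 IMPLIES p6))) AND (NOT (p1 IMPLIES p6) IMPLIES (p1 IMPLIES p5)) = T AND T = T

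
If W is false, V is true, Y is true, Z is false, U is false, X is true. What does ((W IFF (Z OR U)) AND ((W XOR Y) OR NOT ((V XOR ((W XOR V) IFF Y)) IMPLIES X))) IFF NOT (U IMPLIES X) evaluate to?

false

Z OR U = false OR false = false
W IFF (Z OR U) = false IFF false = true
W XOR Y = false XOR true = true
W XOR V = false XOR true = true
(W XOR V) IFF Y = true IFF true = true
V XOR ((W XOR V) IFF Y) = true XOR true = false
(V XOR ((W XOR V) IFF Y)) IMPLIES X = false IMPLIES true = true
NOT ((V XOR ((W XOR V) IFF Y)) IMPLIES X) = NOT true = false
(W XOR Y) OR NOT ((V XOR ((W XOR V) IFF Y)) IMPLIES X) = true OR false = true
(W IFF (Z OR U)) AND ((W XOR Y) OR NOT ((V XOR ((W XOR V) IFF Y)) IMPLIES X)) = true AND true = true
U IMPLIES X = false IMPLIES true = true
NOT (U IMPLIES X) = NOT true = false
((W IFF (Z OR U)) AND ((W XOR Y) OR NOT ((V XOR ((W XOR V) IFF Y)) IMPLIES X))) IFF NOT (U IMPLIES X) = true IFF false = false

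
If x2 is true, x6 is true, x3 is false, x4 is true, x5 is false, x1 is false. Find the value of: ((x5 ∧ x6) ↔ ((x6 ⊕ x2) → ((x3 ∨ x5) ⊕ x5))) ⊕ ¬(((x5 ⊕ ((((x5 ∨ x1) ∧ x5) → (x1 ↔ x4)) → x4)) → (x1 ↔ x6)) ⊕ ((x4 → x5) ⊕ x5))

T

x5 ∧ x6 = F ∧ T = F
x6 ⊕ x2 = T ⊕ T = F
x3 ∨ x5 = F ∨ F = F
(x3 ∨ x5) ⊕ x5 = F ⊕ F = F
(x6 ⊕ x2) → ((x3 ∨ x5) ⊕ x5) = F → F = T
(x5 ∧ x6) ↔ ((x6 ⊕ x2) → ((x3 ∨ x5) ⊕ x5)) = F ↔ T = F
x5 ∨ x1 = F ∨ F = F
(x5 ∨ x1) ∧ x5 = F ∧ F = F
x1 ↔ x4 = F ↔ T = F
((x5 ∨ x1) ∧ x5) → (x1 ↔ x4) = F → F = T
(((x5 ∨ x1) ∧ x5) → (x1 ↔ x4)) → x4 = T → T = T
x5 ⊕ ((((x5 ∨ x1) ∧ x5) → (x1 ↔ x4)) → x4) = F ⊕ T = T
x1 ↔ x6 = F ↔ T = F
(x5 ⊕ ((((x5 ∨ x1) ∧ x5) → (x1 ↔ x4)) → x4)) → (x1 ↔ x6) = T → F = F
x4 → x5 = T → F = F
(x4 → x5) ⊕ x5 = F ⊕ F = F
((x5 ⊕ ((((x5 ∨ x1) ∧ x5) → (x1 ↔ x4)) → x4)) → (x1 ↔ x6)) ⊕ ((x4 → x5) ⊕ x5) = F ⊕ F = F
¬(((x5 ⊕ ((((x5 ∨ x1) ∧ x5) → (x1 ↔ x4)) → x4)) → (x1 ↔ x6)) ⊕ ((x4 → x5) ⊕ x5)) = ¬F = T
((x5 ∧ x6) ↔ ((x6 ⊕ x2) → ((x3 ∨ x5) ⊕ x5))) ⊕ ¬(((x5 ⊕ ((((x5 ∨ x1) ∧ x5) → (x1 ↔ x4)) → x4)) → (x1 ↔ x6)) ⊕ ((x4 → x5) ⊕ x5)) = F ⊕ T = T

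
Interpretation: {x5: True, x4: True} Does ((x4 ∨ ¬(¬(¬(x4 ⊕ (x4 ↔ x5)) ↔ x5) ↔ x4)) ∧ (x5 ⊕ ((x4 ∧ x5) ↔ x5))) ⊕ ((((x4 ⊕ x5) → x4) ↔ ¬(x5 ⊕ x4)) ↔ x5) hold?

Substituting x5=True, x4=True:
x4 ↔ x5 = True ↔ True = True
x4 ⊕ (x4 ↔ x5) = True ⊕ True = False
¬(x4 ⊕ (x4 ↔ x5)) = ¬False = True
¬(x4 ⊕ (x4 ↔ x5)) ↔ x5 = True ↔ True = True
¬(¬(x4 ⊕ (x4 ↔ x5)) ↔ x5) = ¬True = False
¬(¬(x4 ⊕ (x4 ↔ x5)) ↔ x5) ↔ x4 = False ↔ True = False
¬(¬(¬(x4 ⊕ (x4 ↔ x5)) ↔ x5) ↔ x4) = ¬False = True
x4 ∨ ¬(¬(¬(x4 ⊕ (x4 ↔ x5)) ↔ x5) ↔ x4) = True ∨ True = True
x4 ∧ x5 = True ∧ True = True
(x4 ∧ x5) ↔ x5 = True ↔ True = True
x5 ⊕ ((x4 ∧ x5) ↔ x5) = True ⊕ True = False
(x4 ∨ ¬(¬(¬(x4 ⊕ (x4 ↔ x5)) ↔ x5) ↔ x4)) ∧ (x5 ⊕ ((x4 ∧ x5) ↔ x5)) = True ∧ False = False
x4 ⊕ x5 = True ⊕ True = False
(x4 ⊕ x5) → x4 = False → True = True
x5 ⊕ x4 = True ⊕ True = False
¬(x5 ⊕ x4) = ¬False = True
((x4 ⊕ x5) → x4) ↔ ¬(x5 ⊕ x4) = True ↔ True = True
(((x4 ⊕ x5) → x4) ↔ ¬(x5 ⊕ x4)) ↔ x5 = True ↔ True = True
((x4 ∨ ¬(¬(¬(x4 ⊕ (x4 ↔ x5)) ↔ x5) ↔ x4)) ∧ (x5 ⊕ ((x4 ∧ x5) ↔ x5))) ⊕ ((((x4 ⊕ x5) → x4) ↔ ¬(x5 ⊕ x4)) ↔ x5) = False ⊕ True = True

True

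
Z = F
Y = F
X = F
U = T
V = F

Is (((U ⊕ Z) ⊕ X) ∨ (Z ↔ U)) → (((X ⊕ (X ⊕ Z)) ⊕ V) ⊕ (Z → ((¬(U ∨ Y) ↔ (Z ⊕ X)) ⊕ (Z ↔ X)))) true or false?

Substituting Z=F, Y=F, X=F, U=T, V=F:
U ⊕ Z = T ⊕ F = T
(U ⊕ Z) ⊕ X = T ⊕ F = T
Z ↔ U = F ↔ T = F
((U ⊕ Z) ⊕ X) ∨ (Z ↔ U) = T ∨ F = T
X ⊕ Z = F ⊕ F = F
X ⊕ (X ⊕ Z) = F ⊕ F = F
(X ⊕ (X ⊕ Z)) ⊕ V = F ⊕ F = F
U ∨ Y = T ∨ F = T
¬(U ∨ Y) = ¬T = F
Z ⊕ X = F ⊕ F = F
¬(U ∨ Y) ↔ (Z ⊕ X) = F ↔ F = T
Z ↔ X = F ↔ F = T
(¬(U ∨ Y) ↔ (Z ⊕ X)) ⊕ (Z ↔ X) = T ⊕ T = F
Z → ((¬(U ∨ Y) ↔ (Z ⊕ X)) ⊕ (Z ↔ X)) = F → F = T
((X ⊕ (X ⊕ Z)) ⊕ V) ⊕ (Z → ((¬(U ∨ Y) ↔ (Z ⊕ X)) ⊕ (Z ↔ X))) = F ⊕ T = T
(((U ⊕ Z) ⊕ X) ∨ (Z ↔ U)) → (((X ⊕ (X ⊕ Z)) ⊕ V) ⊕ (Z → ((¬(U ∨ Y) ↔ (Z ⊕ X)) ⊕ (Z ↔ X)))) = T → T = T

T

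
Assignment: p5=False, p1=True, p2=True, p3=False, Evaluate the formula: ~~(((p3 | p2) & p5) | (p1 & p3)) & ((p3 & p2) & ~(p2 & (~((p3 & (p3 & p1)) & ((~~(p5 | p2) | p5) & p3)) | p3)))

False

Substituting p5=False, p1=True, p2=True, p3=False:
p3 | p2 = False | True = True
(p3 | p2) & p5 = True & False = False
p1 & p3 = True & False = False
((p3 | p2) & p5) | (p1 & p3) = False | False = False
~(((p3 | p2) & p5) | (p1 & p3)) = ~False = True
~~(((p3 | p2) & p5) | (p1 & p3)) = ~True = False
p3 & p2 = False & True = False
p3 & p1 = False & True = False
p3 & (p3 & p1) = False & False = False
p5 | p2 = False | True = True
~(p5 | p2) = ~True = False
~~(p5 | p2) = ~False = True
~~(p5 | p2) | p5 = True | False = True
(~~(p5 | p2) | p5) & p3 = True & False = False
(p3 & (p3 & p1)) & ((~~(p5 | p2) | p5) & p3) = False & False = False
~((p3 & (p3 & p1)) & ((~~(p5 | p2) | p5) & p3)) = ~False = True
~((p3 & (p3 & p1)) & ((~~(p5 | p2) | p5) & p3)) | p3 = True | False = True
p2 & (~((p3 & (p3 & p1)) & ((~~(p5 | p2) | p5) & p3)) | p3) = True & True = True
~(p2 & (~((p3 & (p3 & p1)) & ((~~(p5 | p2) | p5) & p3)) | p3)) = ~True = False
(p3 & p2) & ~(p2 & (~((p3 & (p3 & p1)) & ((~~(p5 | p2) | p5) & p3)) | p3)) = False & False = False
~~(((p3 | p2) & p5) | (p1 & p3)) & ((p3 & p2) & ~(p2 & (~((p3 & (p3 & p1)) & ((~~(p5 | p2) | p5) & p3)) | p3))) = False & False = False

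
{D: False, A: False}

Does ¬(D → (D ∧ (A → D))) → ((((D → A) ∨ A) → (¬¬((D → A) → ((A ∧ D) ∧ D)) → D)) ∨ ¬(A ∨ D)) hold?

True

Substituting D=False, A=False:
A → D = False → False = True
D ∧ (A → D) = False ∧ True = False
D → (D ∧ (A → D)) = False → False = True
¬(D → (D ∧ (A → D))) = ¬True = False
D → A = False → False = True
(D → A) ∨ A = True ∨ False = True
D → A = False → False = True
A ∧ D = False ∧ False = False
(A ∧ D) ∧ D = False ∧ False = False
(D → A) → ((A ∧ D) ∧ D) = True → False = False
¬((D → A) → ((A ∧ D) ∧ D)) = ¬False = True
¬¬((D → A) → ((A ∧ D) ∧ D)) = ¬True = False
¬¬((D → A) → ((A ∧ D) ∧ D)) → D = False → False = True
((D → A) ∨ A) → (¬¬((D → A) → ((A ∧ D) ∧ D)) → D) = True → True = True
A ∨ D = False ∨ False = False
¬(A ∨ D) = ¬False = True
(((D → A) ∨ A) → (¬¬((D → A) → ((A ∧ D) ∧ D)) → D)) ∨ ¬(A ∨ D) = True ∨ True = True
¬(D → (D ∧ (A → D))) → ((((D → A) ∨ A) → (¬¬((D → A) → ((A ∧ D) ∧ D)) → D)) ∨ ¬(A ∨ D)) = False → True = True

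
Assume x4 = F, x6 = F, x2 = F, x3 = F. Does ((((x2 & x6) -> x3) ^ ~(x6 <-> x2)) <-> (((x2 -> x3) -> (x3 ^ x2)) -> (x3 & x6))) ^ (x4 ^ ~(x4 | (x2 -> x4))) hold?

T

x2 & x6 = F & F = F
(x2 & x6) -> x3 = F -> F = T
x6 <-> x2 = F <-> F = T
~(x6 <-> x2) = ~T = F
((x2 & x6) -> x3) ^ ~(x6 <-> x2) = T ^ F = T
x2 -> x3 = F -> F = T
x3 ^ x2 = F ^ F = F
(x2 -> x3) -> (x3 ^ x2) = T -> F = F
x3 & x6 = F & F = F
((x2 -> x3) -> (x3 ^ x2)) -> (x3 & x6) = F -> F = T
(((x2 & x6) -> x3) ^ ~(x6 <-> x2)) <-> (((x2 -> x3) -> (x3 ^ x2)) -> (x3 & x6)) = T <-> T = T
x2 -> x4 = F -> F = T
x4 | (x2 -> x4) = F | T = T
~(x4 | (x2 -> x4)) = ~T = F
x4 ^ ~(x4 | (x2 -> x4)) = F ^ F = F
((((x2 & x6) -> x3) ^ ~(x6 <-> x2)) <-> (((x2 -> x3) -> (x3 ^ x2)) -> (x3 & x6))) ^ (x4 ^ ~(x4 | (x2 -> x4))) = T ^ F = T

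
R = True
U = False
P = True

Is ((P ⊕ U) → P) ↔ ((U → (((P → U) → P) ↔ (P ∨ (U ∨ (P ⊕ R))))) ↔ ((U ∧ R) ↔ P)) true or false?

False

P ⊕ U = True ⊕ False = True
(P ⊕ U) → P = True → True = True
P → U = True → False = False
(P → U) → P = False → True = True
P ⊕ R = True ⊕ True = False
U ∨ (P ⊕ R) = False ∨ False = False
P ∨ (U ∨ (P ⊕ R)) = True ∨ False = True
((P → U) → P) ↔ (P ∨ (U ∨ (P ⊕ R))) = True ↔ True = True
U → (((P → U) → P) ↔ (P ∨ (U ∨ (P ⊕ R)))) = False → True = True
U ∧ R = False ∧ True = False
(U ∧ R) ↔ P = False ↔ True = False
(U → (((P → U) → P) ↔ (P ∨ (U ∨ (P ⊕ R))))) ↔ ((U ∧ R) ↔ P) = True ↔ False = False
((P ⊕ U) → P) ↔ ((U → (((P → U) → P) ↔ (P ∨ (U ∨ (P ⊕ R))))) ↔ ((U ∧ R) ↔ P)) = True ↔ False = False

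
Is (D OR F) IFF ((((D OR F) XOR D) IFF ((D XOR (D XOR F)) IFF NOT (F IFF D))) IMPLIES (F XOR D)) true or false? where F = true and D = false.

true

D OR F = false OR true = true
D OR F = false OR true = true
(D OR F) XOR D = true XOR false = true
D XOR F = false XOR true = true
D XOR (D XOR F) = false XOR true = true
F IFF D = true IFF false = false
NOT (F IFF D) = NOT false = true
(D XOR (D XOR F)) IFF NOT (F IFF D) = true IFF true = true
((D OR F) XOR D) IFF ((D XOR (D XOR F)) IFF NOT (F IFF D)) = true IFF true = true
F XOR D = true XOR false = true
(((D OR F) XOR D) IFF ((D XOR (D XOR F)) IFF NOT (F IFF D))) IMPLIES (F XOR D) = true IMPLIES true = true
(D OR F) IFF ((((D OR F) XOR D) IFF ((D XOR (D XOR F)) IFF NOT (F IFF D))) IMPLIES (F XOR D)) = true IFF true = true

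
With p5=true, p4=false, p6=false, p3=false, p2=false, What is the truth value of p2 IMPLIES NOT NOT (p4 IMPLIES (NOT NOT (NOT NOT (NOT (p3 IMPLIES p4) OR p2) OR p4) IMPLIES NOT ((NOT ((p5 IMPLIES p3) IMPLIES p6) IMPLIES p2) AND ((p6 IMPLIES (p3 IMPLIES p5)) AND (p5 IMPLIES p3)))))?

true

p3 IMPLIES p4 = false IMPLIES false = true
NOT (p3 IMPLIES p4) = NOT true = false
NOT (p3 IMPLIES p4) OR p2 = false OR false = false
NOT (NOT (p3 IMPLIES p4) OR p2) = NOT false = true
NOT NOT (NOT (p3 IMPLIES p4) OR p2) = NOT true = false
NOT NOT (NOT (p3 IMPLIES p4) OR p2) OR p4 = false OR false = false
NOT (NOT NOT (NOT (p3 IMPLIES p4) OR p2) OR p4) = NOT false = true
NOT NOT (NOT NOT (NOT (p3 IMPLIES p4) OR p2) OR p4) = NOT true = false
p5 IMPLIES p3 = true IMPLIES false = false
(p5 IMPLIES p3) IMPLIES p6 = false IMPLIES false = true
NOT ((p5 IMPLIES p3) IMPLIES p6) = NOT true = false
NOT ((p5 IMPLIES p3) IMPLIES p6) IMPLIES p2 = false IMPLIES false = true
p3 IMPLIES p5 = false IMPLIES true = true
p6 IMPLIES (p3 IMPLIES p5) = false IMPLIES true = true
p5 IMPLIES p3 = true IMPLIES false = false
(p6 IMPLIES (p3 IMPLIES p5)) AND (p5 IMPLIES p3) = true AND false = false
(NOT ((p5 IMPLIES p3) IMPLIES p6) IMPLIES p2) AND ((p6 IMPLIES (p3 IMPLIES p5)) AND (p5 IMPLIES p3)) = true AND false = false
NOT ((NOT ((p5 IMPLIES p3) IMPLIES p6) IMPLIES p2) AND ((p6 IMPLIES (p3 IMPLIES p5)) AND (p5 IMPLIES p3))) = NOT false = true
NOT NOT (NOT NOT (NOT (p3 IMPLIES p4) OR p2) OR p4) IMPLIES NOT ((NOT ((p5 IMPLIES p3) IMPLIES p6) IMPLIES p2) AND ((p6 IMPLIES (p3 IMPLIES p5)) AND (p5 IMPLIES p3))) = false IMPLIES true = true
p4 IMPLIES (NOT NOT (NOT NOT (NOT (p3 IMPLIES p4) OR p2) OR p4) IMPLIES NOT ((NOT ((p5 IMPLIES p3) IMPLIES p6) IMPLIES p2) AND ((p6 IMPLIES (p3 IMPLIES p5)) AND (p5 IMPLIES p3)))) = false IMPLIES true = true
NOT (p4 IMPLIES (NOT NOT (NOT NOT (NOT (p3 IMPLIES p4) OR p2) OR p4) IMPLIES NOT ((NOT ((p5 IMPLIES p3) IMPLIES p6) IMPLIES p2) AND ((p6 IMPLIES (p3 IMPLIES p5)) AND (p5 IMPLIES p3))))) = NOT true = false
NOT NOT (p4 IMPLIES (NOT NOT (NOT NOT (NOT (p3 IMPLIES p4) OR p2) OR p4) IMPLIES NOT ((NOT ((p5 IMPLIES p3) IMPLIES p6) IMPLIES p2) AND ((p6 IMPLIES (p3 IMPLIES p5)) AND (p5 IMPLIES p3))))) = NOT false = true
p2 IMPLIES NOT NOT (p4 IMPLIES (NOT NOT (NOT NOT (NOT (p3 IMPLIES p4) OR p2) OR p4) IMPLIES NOT ((NOT ((p5 IMPLIES p3) IMPLIES p6) IMPLIES p2) AND ((p6 IMPLIES (p3 IMPLIES p5)) AND (p5 IMPLIES p3))))) = false IMPLIES true = true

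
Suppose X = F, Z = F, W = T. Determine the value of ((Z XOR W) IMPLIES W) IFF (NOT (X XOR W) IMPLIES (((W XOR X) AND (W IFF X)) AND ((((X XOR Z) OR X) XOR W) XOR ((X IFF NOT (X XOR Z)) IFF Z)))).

Z XOR W = F XOR T = T
(Z XOR W) IMPLIES W = T IMPLIES T = T
X XOR W = F XOR T = T
NOT (X XOR W) = NOT T = F
W XOR X = T XOR F = T
W IFF X = T IFF F = F
(W XOR X) AND (W IFF X) = T AND F = F
X XOR Z = F XOR F = F
(X XOR Z) OR X = F OR F = F
((X XOR Z) OR X) XOR W = F XOR T = T
X XOR Z = F XOR F = F
NOT (X XOR Z) = NOT F = T
X IFF NOT (X XOR Z) = F IFF T = F
(X IFF NOT (X XOR Z)) IFF Z = F IFF F = T
(((X XOR Z) OR X) XOR W) XOR ((X IFF NOT (X XOR Z)) IFF Z) = T XOR T = F
((W XOR X) AND (W IFF X)) AND ((((X XOR Z) OR X) XOR W) XOR ((X IFF NOT (X XOR Z)) IFF Z)) = F AND F = F
NOT (X XOR W) IMPLIES (((W XOR X) AND (W IFF X)) AND ((((X XOR Z) OR X) XOR W) XOR ((X IFF NOT (X XOR Z)) IFF Z))) = F IMPLIES F = T
((Z XOR W) IMPLIES W) IFF (NOT (X XOR W) IMPLIES (((W XOR X) AND (W IFF X)) AND ((((X XOR Z) OR X) XOR W) XOR ((X IFF NOT (X XOR Z)) IFF Z)))) = T IFF T = T

T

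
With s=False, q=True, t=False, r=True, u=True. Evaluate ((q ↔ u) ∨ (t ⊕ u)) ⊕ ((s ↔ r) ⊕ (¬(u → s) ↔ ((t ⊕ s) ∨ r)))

Substituting s=False, q=True, t=False, r=True, u=True:
q ↔ u = True ↔ True = True
t ⊕ u = False ⊕ True = True
(q ↔ u) ∨ (t ⊕ u) = True ∨ True = True
s ↔ r = False ↔ True = False
u → s = True → False = False
¬(u → s) = ¬False = True
t ⊕ s = False ⊕ False = False
(t ⊕ s) ∨ r = False ∨ True = True
¬(u → s) ↔ ((t ⊕ s) ∨ r) = True ↔ True = True
(s ↔ r) ⊕ (¬(u → s) ↔ ((t ⊕ s) ∨ r)) = False ⊕ True = True
((q ↔ u) ∨ (t ⊕ u)) ⊕ ((s ↔ r) ⊕ (¬(u → s) ↔ ((t ⊕ s) ∨ r))) = True ⊕ True = False

False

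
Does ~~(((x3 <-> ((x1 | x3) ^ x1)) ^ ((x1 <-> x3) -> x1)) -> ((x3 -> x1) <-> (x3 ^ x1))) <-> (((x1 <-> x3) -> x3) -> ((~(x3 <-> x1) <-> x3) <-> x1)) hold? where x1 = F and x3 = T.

F

x1 | x3 = F | T = T
(x1 | x3) ^ x1 = T ^ F = T
x3 <-> ((x1 | x3) ^ x1) = T <-> T = T
x1 <-> x3 = F <-> T = F
(x1 <-> x3) -> x1 = F -> F = T
(x3 <-> ((x1 | x3) ^ x1)) ^ ((x1 <-> x3) -> x1) = T ^ T = F
x3 -> x1 = T -> F = F
x3 ^ x1 = T ^ F = T
(x3 -> x1) <-> (x3 ^ x1) = F <-> T = F
((x3 <-> ((x1 | x3) ^ x1)) ^ ((x1 <-> x3) -> x1)) -> ((x3 -> x1) <-> (x3 ^ x1)) = F -> F = T
~(((x3 <-> ((x1 | x3) ^ x1)) ^ ((x1 <-> x3) -> x1)) -> ((x3 -> x1) <-> (x3 ^ x1))) = ~T = F
~~(((x3 <-> ((x1 | x3) ^ x1)) ^ ((x1 <-> x3) -> x1)) -> ((x3 -> x1) <-> (x3 ^ x1))) = ~F = T
x1 <-> x3 = F <-> T = F
(x1 <-> x3) -> x3 = F -> T = T
x3 <-> x1 = T <-> F = F
~(x3 <-> x1) = ~F = T
~(x3 <-> x1) <-> x3 = T <-> T = T
(~(x3 <-> x1) <-> x3) <-> x1 = T <-> F = F
((x1 <-> x3) -> x3) -> ((~(x3 <-> x1) <-> x3) <-> x1) = T -> F = F
~~(((x3 <-> ((x1 | x3) ^ x1)) ^ ((x1 <-> x3) -> x1)) -> ((x3 -> x1) <-> (x3 ^ x1))) <-> (((x1 <-> x3) -> x3) -> ((~(x3 <-> x1) <-> x3) <-> x1)) = T <-> F = F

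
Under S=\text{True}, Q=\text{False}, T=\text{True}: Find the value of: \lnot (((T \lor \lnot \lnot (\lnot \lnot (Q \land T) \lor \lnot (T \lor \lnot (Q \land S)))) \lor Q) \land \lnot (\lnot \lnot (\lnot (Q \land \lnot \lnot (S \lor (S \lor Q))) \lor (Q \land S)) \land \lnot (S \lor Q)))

Q \land T = \text{False} \land \text{True} = \text{False}
\lnot (Q \land T) = \lnot \text{False} = \text{True}
\lnot \lnot (Q \land T) = \lnot \text{True} = \text{False}
Q \land S = \text{False} \land \text{True} = \text{False}
\lnot (Q \land S) = \lnot \text{False} = \text{True}
T \lor \lnot (Q \land S) = \text{True} \lor \text{True} = \text{True}
\lnot (T \lor \lnot (Q \land S)) = \lnot \text{True} = \text{False}
\lnot \lnot (Q \land T) \lor \lnot (T \lor \lnot (Q \land S)) = \text{False} \lor \text{False} = \text{False}
\lnot (\lnot \lnot (Q \land T) \lor \lnot (T \lor \lnot (Q \land S))) = \lnot \text{False} = \text{True}
\lnot \lnot (\lnot \lnot (Q \land T) \lor \lnot (T \lor \lnot (Q \land S))) = \lnot \text{True} = \text{False}
T \lor \lnot \lnot (\lnot \lnot (Q \land T) \lor \lnot (T \lor \lnot (Q \land S))) = \text{True} \lor \text{False} = \text{True}
(T \lor \lnot \lnot (\lnot \lnot (Q \land T) \lor \lnot (T \lor \lnot (Q \land S)))) \lor Q = \text{True} \lor \text{False} = \text{True}
S \lor Q = \text{True} \lor \text{False} = \text{True}
S \lor (S \lor Q) = \text{True} \lor \text{True} = \text{True}
\lnot (S \lor (S \lor Q)) = \lnot \text{True} = \text{False}
\lnot \lnot (S \lor (S \lor Q)) = \lnot \text{False} = \text{True}
Q \land \lnot \lnot (S \lor (S \lor Q)) = \text{False} \land \text{True} = \text{False}
\lnot (Q \land \lnot \lnot (S \lor (S \lor Q))) = \lnot \text{False} = \text{True}
Q \land S = \text{False} \land \text{True} = \text{False}
\lnot (Q \land \lnot \lnot (S \lor (S \lor Q))) \lor (Q \land S) = \text{True} \lor \text{False} = \text{True}
\lnot (\lnot (Q \land \lnot \lnot (S \lor (S \lor Q))) \lor (Q \land S)) = \lnot \text{True} = \text{False}
\lnot \lnot (\lnot (Q \land \lnot \lnot (S \lor (S \lor Q))) \lor (Q \land S)) = \lnot \text{False} = \text{True}
S \lor Q = \text{True} \lor \text{False} = \text{True}
\lnot (S \lor Q) = \lnot \text{True} = \text{False}
\lnot \lnot (\lnot (Q \land \lnot \lnot (S \lor (S \lor Q))) \lor (Q \land S)) \land \lnot (S \lor Q) = \text{True} \land \text{False} = \text{False}
\lnot (\lnot \lnot (\lnot (Q \land \lnot \lnot (S \lor (S \lor Q))) \lor (Q \land S)) \land \lnot (S \lor Q)) = \lnot \text{False} = \text{True}
((T \lor \lnot \lnot (\lnot \lnot (Q \land T) \lor \lnot (T \lor \lnot (Q \land S)))) \lor Q) \land \lnot (\lnot \lnot (\lnot (Q \land \lnot \lnot (S \lor (S \lor Q))) \lor (Q \land S)) \land \lnot (S \lor Q)) = \text{True} \land \text{True} = \text{True}
\lnot (((T \lor \lnot \lnot (\lnot \lnot (Q \land T) \lor \lnot (T \lor \lnot (Q \land S)))) \lor Q) \land \lnot (\lnot \lnot (\lnot (Q \land \lnot \lnot (S \lor (S \lor Q))) \lor (Q \land S)) \land \lnot (S \lor Q))) = \lnot \text{True} = \text{False}

\text{False}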